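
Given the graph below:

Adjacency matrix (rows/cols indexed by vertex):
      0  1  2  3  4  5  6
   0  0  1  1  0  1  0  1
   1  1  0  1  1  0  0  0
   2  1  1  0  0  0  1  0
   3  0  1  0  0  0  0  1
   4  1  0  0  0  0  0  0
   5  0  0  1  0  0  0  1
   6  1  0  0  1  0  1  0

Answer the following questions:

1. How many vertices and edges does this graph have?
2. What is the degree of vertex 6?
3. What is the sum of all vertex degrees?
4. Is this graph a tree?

Count: 7 vertices, 9 edges.
Vertex 6 has neighbors [0, 3, 5], degree = 3.
Handshaking lemma: 2 * 9 = 18.
A tree on 7 vertices has 6 edges. This graph has 9 edges (3 extra). Not a tree.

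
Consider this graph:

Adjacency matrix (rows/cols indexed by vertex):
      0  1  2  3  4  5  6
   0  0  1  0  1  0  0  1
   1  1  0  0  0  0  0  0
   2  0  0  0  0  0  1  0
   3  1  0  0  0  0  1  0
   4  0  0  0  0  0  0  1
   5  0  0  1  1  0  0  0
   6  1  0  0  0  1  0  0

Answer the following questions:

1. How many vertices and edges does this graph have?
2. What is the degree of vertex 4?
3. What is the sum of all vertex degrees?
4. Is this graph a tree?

Count: 7 vertices, 6 edges.
Vertex 4 has neighbors [6], degree = 1.
Handshaking lemma: 2 * 6 = 12.
A graph is a tree iff it is connected and has exactly n-1 edges. This graph is connected (all 7 vertices in one component) and has 7-1 = 6 edges. It is a tree.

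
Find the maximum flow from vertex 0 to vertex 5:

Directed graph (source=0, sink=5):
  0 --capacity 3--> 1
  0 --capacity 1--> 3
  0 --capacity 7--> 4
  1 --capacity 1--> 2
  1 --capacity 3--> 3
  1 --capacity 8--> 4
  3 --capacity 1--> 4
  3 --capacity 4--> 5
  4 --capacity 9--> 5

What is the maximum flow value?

Computing max flow:
  Flow on (0->1): 3/3
  Flow on (0->3): 1/1
  Flow on (0->4): 7/7
  Flow on (1->3): 3/3
  Flow on (3->5): 4/4
  Flow on (4->5): 7/9
Maximum flow = 11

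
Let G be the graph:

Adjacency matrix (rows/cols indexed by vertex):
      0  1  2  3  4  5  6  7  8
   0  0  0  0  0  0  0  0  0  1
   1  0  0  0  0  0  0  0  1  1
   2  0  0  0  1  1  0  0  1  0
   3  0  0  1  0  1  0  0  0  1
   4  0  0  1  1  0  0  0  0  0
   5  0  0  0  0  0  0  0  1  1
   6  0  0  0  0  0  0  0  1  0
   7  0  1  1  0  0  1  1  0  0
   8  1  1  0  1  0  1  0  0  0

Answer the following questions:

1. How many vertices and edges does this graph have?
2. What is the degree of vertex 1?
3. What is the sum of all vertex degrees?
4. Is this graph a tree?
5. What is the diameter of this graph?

Count: 9 vertices, 11 edges.
Vertex 1 has neighbors [7, 8], degree = 2.
Handshaking lemma: 2 * 11 = 22.
A tree on 9 vertices has 8 edges. This graph has 11 edges (3 extra). Not a tree.
Diameter (longest shortest path) = 4.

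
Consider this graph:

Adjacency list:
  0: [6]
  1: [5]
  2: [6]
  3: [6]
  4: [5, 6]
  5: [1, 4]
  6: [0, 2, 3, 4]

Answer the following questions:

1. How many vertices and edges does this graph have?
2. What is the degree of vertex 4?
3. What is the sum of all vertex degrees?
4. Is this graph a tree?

Count: 7 vertices, 6 edges.
Vertex 4 has neighbors [5, 6], degree = 2.
Handshaking lemma: 2 * 6 = 12.
A graph is a tree iff it is connected and has exactly n-1 edges. This graph is connected (all 7 vertices in one component) and has 7-1 = 6 edges. It is a tree.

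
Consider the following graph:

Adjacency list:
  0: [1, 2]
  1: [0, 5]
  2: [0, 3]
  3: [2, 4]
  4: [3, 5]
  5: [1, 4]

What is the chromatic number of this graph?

The graph has a maximum clique of size 2 (lower bound on chromatic number).
A valid 2-coloring: {0: 0, 1: 1, 2: 1, 3: 0, 4: 1, 5: 0}.
Chromatic number = 2.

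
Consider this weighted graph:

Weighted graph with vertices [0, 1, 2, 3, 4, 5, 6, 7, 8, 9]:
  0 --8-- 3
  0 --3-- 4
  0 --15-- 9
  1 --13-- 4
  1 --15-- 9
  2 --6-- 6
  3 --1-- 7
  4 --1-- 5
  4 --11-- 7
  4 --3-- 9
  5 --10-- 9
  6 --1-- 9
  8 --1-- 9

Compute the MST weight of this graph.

Applying Kruskal's algorithm (sort edges by weight, add if no cycle):
  Add (3,7) w=1
  Add (4,5) w=1
  Add (6,9) w=1
  Add (8,9) w=1
  Add (0,4) w=3
  Add (4,9) w=3
  Add (2,6) w=6
  Add (0,3) w=8
  Skip (5,9) w=10 (creates cycle)
  Skip (4,7) w=11 (creates cycle)
  Add (1,4) w=13
  Skip (0,9) w=15 (creates cycle)
  Skip (1,9) w=15 (creates cycle)
MST weight = 37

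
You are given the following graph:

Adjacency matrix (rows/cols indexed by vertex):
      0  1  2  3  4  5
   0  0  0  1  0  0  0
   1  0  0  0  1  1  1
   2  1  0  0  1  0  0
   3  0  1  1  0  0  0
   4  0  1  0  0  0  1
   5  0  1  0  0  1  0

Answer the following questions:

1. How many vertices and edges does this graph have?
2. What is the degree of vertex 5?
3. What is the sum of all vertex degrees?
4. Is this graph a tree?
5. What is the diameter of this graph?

Count: 6 vertices, 6 edges.
Vertex 5 has neighbors [1, 4], degree = 2.
Handshaking lemma: 2 * 6 = 12.
A tree on 6 vertices has 5 edges. This graph has 6 edges (1 extra). Not a tree.
Diameter (longest shortest path) = 4.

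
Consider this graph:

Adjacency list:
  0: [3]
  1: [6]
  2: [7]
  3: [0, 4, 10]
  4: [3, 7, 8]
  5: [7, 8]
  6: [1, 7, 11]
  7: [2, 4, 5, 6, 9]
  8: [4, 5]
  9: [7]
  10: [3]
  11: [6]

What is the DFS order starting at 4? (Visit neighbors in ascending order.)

DFS from vertex 4 (neighbors processed in ascending order):
Visit order: 4, 3, 0, 10, 7, 2, 5, 8, 6, 1, 11, 9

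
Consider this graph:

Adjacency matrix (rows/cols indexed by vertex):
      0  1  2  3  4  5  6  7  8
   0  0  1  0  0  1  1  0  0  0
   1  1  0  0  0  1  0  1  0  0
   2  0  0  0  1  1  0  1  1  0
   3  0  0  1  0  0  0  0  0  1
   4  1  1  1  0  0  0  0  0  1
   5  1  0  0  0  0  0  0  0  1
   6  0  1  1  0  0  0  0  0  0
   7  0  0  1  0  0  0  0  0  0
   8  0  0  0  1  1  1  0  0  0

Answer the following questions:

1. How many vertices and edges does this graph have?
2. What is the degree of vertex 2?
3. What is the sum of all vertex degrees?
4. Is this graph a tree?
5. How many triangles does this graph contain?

Count: 9 vertices, 12 edges.
Vertex 2 has neighbors [3, 4, 6, 7], degree = 4.
Handshaking lemma: 2 * 12 = 24.
A tree on 9 vertices has 8 edges. This graph has 12 edges (4 extra). Not a tree.
Number of triangles = 1.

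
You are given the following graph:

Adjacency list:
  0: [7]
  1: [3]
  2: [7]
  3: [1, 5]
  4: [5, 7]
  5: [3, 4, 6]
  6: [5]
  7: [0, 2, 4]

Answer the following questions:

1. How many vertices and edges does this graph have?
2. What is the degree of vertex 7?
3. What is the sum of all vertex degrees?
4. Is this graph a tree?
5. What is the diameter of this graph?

Count: 8 vertices, 7 edges.
Vertex 7 has neighbors [0, 2, 4], degree = 3.
Handshaking lemma: 2 * 7 = 14.
A graph is a tree iff it is connected and has exactly n-1 edges. This graph is connected (all 8 vertices in one component) and has 8-1 = 7 edges. It is a tree.
Diameter (longest shortest path) = 5.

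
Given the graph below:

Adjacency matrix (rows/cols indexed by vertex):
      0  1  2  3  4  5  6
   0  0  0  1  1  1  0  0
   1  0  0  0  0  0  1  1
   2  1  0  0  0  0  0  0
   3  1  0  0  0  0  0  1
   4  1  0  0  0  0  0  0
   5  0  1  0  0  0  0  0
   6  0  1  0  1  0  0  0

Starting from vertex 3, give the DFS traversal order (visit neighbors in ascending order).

DFS from vertex 3 (neighbors processed in ascending order):
Visit order: 3, 0, 2, 4, 6, 1, 5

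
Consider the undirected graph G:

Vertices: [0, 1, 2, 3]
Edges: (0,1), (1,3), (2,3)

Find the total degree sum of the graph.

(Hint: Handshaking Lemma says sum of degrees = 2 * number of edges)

Count edges: 3 edges.
By Handshaking Lemma: sum of degrees = 2 * 3 = 6.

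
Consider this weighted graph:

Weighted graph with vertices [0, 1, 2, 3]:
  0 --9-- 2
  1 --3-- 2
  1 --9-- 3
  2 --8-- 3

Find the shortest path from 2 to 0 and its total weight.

Using Dijkstra's algorithm from vertex 2:
Shortest path: 2 -> 0
Total weight: 9 = 9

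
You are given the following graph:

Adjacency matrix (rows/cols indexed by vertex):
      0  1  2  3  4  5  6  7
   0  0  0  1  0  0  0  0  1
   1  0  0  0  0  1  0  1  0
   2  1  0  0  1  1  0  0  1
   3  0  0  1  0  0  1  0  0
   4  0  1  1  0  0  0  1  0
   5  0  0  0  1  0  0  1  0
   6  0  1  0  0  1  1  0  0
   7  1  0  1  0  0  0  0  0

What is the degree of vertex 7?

Vertex 7 has neighbors [0, 2], so deg(7) = 2.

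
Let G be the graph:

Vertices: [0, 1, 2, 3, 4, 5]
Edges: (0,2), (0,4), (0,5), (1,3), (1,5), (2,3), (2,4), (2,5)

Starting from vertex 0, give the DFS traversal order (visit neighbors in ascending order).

DFS from vertex 0 (neighbors processed in ascending order):
Visit order: 0, 2, 3, 1, 5, 4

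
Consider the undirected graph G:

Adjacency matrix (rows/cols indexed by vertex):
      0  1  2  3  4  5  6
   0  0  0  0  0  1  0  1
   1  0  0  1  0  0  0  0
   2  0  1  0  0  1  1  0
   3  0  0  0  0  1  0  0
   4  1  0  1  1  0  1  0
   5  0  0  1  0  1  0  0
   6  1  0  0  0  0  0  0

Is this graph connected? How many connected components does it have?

Checking connectivity: the graph has 1 connected component(s).
All vertices are reachable from each other. The graph IS connected.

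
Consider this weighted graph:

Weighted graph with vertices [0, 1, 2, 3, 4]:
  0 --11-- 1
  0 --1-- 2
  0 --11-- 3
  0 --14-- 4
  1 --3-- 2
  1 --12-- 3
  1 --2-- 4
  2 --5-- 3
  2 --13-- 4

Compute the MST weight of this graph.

Applying Kruskal's algorithm (sort edges by weight, add if no cycle):
  Add (0,2) w=1
  Add (1,4) w=2
  Add (1,2) w=3
  Add (2,3) w=5
  Skip (0,3) w=11 (creates cycle)
  Skip (0,1) w=11 (creates cycle)
  Skip (1,3) w=12 (creates cycle)
  Skip (2,4) w=13 (creates cycle)
  Skip (0,4) w=14 (creates cycle)
MST weight = 11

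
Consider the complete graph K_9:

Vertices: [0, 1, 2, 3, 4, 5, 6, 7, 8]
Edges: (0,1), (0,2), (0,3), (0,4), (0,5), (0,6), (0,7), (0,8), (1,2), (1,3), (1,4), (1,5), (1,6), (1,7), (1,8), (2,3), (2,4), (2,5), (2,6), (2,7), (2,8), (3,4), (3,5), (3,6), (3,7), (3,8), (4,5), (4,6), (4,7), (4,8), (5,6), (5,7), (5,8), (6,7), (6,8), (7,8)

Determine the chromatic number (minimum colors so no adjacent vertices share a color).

In K_9, every vertex is adjacent to every other vertex.
Each vertex needs a unique color.
Chromatic number = 9.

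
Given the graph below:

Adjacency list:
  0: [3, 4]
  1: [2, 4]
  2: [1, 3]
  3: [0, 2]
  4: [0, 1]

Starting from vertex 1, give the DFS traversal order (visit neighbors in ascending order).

DFS from vertex 1 (neighbors processed in ascending order):
Visit order: 1, 2, 3, 0, 4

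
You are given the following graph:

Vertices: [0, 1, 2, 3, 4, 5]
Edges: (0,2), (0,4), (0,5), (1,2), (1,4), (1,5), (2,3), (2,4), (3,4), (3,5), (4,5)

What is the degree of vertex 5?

Vertex 5 has neighbors [0, 1, 3, 4], so deg(5) = 4.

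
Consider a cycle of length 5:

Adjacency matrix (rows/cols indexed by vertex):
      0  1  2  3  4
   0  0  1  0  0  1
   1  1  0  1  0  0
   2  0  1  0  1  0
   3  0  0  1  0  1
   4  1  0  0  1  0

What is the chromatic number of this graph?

This is an odd cycle (C_5). Odd cycles are not bipartite (any 2-coloring forces two adjacent vertices to match), and 3 colors suffice.
Chromatic number = 3.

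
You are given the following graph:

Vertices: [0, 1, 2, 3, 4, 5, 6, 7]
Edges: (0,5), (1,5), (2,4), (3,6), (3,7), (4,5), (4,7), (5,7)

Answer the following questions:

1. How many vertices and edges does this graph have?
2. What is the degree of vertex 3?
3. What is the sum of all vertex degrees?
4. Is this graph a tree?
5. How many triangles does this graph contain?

Count: 8 vertices, 8 edges.
Vertex 3 has neighbors [6, 7], degree = 2.
Handshaking lemma: 2 * 8 = 16.
A tree on 8 vertices has 7 edges. This graph has 8 edges (1 extra). Not a tree.
Number of triangles = 1.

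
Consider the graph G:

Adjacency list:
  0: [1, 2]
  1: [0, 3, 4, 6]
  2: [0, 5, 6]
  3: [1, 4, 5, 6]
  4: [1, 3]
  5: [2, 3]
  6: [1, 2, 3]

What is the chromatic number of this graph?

The graph has a maximum clique of size 3 (lower bound on chromatic number).
A valid 3-coloring: {0: 1, 1: 0, 2: 0, 3: 1, 4: 2, 5: 2, 6: 2}.
Chromatic number = 3.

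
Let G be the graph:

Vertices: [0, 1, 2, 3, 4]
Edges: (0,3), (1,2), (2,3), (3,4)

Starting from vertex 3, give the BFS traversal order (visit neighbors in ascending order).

BFS from vertex 3 (neighbors processed in ascending order):
Visit order: 3, 0, 2, 4, 1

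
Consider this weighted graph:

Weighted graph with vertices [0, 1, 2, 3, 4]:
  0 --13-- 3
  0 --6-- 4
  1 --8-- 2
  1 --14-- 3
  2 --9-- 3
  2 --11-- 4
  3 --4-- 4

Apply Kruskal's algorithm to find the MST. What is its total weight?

Applying Kruskal's algorithm (sort edges by weight, add if no cycle):
  Add (3,4) w=4
  Add (0,4) w=6
  Add (1,2) w=8
  Add (2,3) w=9
  Skip (2,4) w=11 (creates cycle)
  Skip (0,3) w=13 (creates cycle)
  Skip (1,3) w=14 (creates cycle)
MST weight = 27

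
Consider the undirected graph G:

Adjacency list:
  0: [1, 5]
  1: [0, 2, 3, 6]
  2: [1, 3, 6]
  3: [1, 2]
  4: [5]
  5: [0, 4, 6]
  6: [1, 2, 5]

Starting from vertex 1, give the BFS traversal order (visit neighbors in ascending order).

BFS from vertex 1 (neighbors processed in ascending order):
Visit order: 1, 0, 2, 3, 6, 5, 4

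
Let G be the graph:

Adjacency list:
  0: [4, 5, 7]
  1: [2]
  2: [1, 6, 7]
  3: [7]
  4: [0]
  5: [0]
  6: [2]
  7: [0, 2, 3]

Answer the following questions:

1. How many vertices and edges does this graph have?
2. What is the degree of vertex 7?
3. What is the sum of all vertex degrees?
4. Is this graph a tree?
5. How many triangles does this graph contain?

Count: 8 vertices, 7 edges.
Vertex 7 has neighbors [0, 2, 3], degree = 3.
Handshaking lemma: 2 * 7 = 14.
A graph is a tree iff it is connected and has exactly n-1 edges. This graph is connected (all 8 vertices in one component) and has 8-1 = 7 edges. It is a tree.
Number of triangles = 0.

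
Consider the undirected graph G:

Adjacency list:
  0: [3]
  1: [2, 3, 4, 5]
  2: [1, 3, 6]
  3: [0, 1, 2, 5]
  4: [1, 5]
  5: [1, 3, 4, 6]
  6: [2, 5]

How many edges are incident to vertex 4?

Vertex 4 has neighbors [1, 5], so deg(4) = 2.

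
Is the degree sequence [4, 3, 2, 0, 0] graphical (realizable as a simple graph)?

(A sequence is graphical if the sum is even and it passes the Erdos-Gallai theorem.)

Sum of degrees = 9. Sum is odd, so the sequence is NOT graphical.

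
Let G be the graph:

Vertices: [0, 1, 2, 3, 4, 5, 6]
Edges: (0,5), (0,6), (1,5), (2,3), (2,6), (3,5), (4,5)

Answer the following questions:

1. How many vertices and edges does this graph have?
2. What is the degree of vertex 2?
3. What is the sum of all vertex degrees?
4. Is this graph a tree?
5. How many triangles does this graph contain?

Count: 7 vertices, 7 edges.
Vertex 2 has neighbors [3, 6], degree = 2.
Handshaking lemma: 2 * 7 = 14.
A tree on 7 vertices has 6 edges. This graph has 7 edges (1 extra). Not a tree.
Number of triangles = 0.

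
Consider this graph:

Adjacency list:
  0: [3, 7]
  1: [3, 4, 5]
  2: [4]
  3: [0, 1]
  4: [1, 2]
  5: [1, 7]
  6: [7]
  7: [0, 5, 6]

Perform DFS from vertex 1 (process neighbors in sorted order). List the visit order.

DFS from vertex 1 (neighbors processed in ascending order):
Visit order: 1, 3, 0, 7, 5, 6, 4, 2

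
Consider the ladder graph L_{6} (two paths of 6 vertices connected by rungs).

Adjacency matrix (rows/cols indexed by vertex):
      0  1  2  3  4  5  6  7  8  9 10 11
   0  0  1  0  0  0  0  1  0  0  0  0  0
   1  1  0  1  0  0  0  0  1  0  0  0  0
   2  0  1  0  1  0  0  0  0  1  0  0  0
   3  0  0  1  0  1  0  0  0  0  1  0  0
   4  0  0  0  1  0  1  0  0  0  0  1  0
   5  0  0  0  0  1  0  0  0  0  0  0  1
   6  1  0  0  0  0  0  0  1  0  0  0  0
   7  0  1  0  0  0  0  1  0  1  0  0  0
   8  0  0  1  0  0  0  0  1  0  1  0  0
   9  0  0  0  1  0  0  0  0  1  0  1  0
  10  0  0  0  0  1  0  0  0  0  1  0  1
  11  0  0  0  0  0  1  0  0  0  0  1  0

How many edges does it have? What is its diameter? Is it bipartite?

Ladder graph L_{6}: 6 rungs + 2 * (6-1) path edges = 6 + 10 = 16 edges.
Diameter = 6.
Ladder graphs are bipartite (alternating coloring along each path).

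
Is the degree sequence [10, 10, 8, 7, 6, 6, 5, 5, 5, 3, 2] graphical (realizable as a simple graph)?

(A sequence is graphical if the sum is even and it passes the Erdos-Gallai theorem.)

Sum of degrees = 67. Sum is odd, so the sequence is NOT graphical.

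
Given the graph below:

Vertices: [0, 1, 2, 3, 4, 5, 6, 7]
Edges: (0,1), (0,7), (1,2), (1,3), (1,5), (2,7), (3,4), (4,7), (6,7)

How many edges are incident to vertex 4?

Vertex 4 has neighbors [3, 7], so deg(4) = 2.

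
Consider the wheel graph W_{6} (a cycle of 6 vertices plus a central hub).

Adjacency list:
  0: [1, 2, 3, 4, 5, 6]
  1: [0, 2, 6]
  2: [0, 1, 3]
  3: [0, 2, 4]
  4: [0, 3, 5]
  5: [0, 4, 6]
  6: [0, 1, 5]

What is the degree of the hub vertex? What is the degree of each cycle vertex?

The hub connects to all 6 cycle vertices, so deg(hub) = 6.
Each cycle vertex connects to 2 neighbors on the cycle plus the hub, so deg(cycle vertex) = 3.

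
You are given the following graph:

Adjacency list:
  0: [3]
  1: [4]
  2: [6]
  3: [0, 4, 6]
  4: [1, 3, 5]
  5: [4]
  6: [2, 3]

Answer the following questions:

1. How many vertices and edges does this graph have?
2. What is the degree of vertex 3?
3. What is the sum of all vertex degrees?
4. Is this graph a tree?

Count: 7 vertices, 6 edges.
Vertex 3 has neighbors [0, 4, 6], degree = 3.
Handshaking lemma: 2 * 6 = 12.
A graph is a tree iff it is connected and has exactly n-1 edges. This graph is connected (all 7 vertices in one component) and has 7-1 = 6 edges. It is a tree.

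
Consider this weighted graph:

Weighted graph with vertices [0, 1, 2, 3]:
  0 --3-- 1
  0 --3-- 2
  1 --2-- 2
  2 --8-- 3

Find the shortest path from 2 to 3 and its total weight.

Using Dijkstra's algorithm from vertex 2:
Shortest path: 2 -> 3
Total weight: 8 = 8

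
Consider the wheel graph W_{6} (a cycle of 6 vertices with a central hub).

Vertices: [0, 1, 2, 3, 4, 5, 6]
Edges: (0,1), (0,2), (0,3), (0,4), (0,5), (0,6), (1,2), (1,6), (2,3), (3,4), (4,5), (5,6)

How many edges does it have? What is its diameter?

Wheel graph W_{6}: 6 cycle edges + 6 spoke edges = 12 edges.
The hub is distance 1 from all cycle vertices. Max distance between cycle vertices through hub is 2.
Diameter = 2.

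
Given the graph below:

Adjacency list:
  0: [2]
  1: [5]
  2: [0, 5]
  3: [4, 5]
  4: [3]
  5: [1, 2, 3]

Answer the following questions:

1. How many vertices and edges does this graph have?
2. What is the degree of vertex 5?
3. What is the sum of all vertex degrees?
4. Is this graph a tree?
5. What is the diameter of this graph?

Count: 6 vertices, 5 edges.
Vertex 5 has neighbors [1, 2, 3], degree = 3.
Handshaking lemma: 2 * 5 = 10.
A graph is a tree iff it is connected and has exactly n-1 edges. This graph is connected (all 6 vertices in one component) and has 6-1 = 5 edges. It is a tree.
Diameter (longest shortest path) = 4.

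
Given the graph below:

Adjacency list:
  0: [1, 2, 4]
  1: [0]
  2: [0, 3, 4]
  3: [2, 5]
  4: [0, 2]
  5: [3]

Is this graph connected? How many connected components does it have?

Checking connectivity: the graph has 1 connected component(s).
All vertices are reachable from each other. The graph IS connected.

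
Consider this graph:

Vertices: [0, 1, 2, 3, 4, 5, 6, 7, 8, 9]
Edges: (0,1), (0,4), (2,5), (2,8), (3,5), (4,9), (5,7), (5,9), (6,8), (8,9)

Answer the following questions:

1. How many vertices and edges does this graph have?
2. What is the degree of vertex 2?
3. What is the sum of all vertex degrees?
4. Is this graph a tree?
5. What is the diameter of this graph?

Count: 10 vertices, 10 edges.
Vertex 2 has neighbors [5, 8], degree = 2.
Handshaking lemma: 2 * 10 = 20.
A tree on 10 vertices has 9 edges. This graph has 10 edges (1 extra). Not a tree.
Diameter (longest shortest path) = 5.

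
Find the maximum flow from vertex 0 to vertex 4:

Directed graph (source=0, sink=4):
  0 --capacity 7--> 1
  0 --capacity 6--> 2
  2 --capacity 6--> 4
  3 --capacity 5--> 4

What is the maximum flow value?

Computing max flow:
  Flow on (0->2): 6/6
  Flow on (2->4): 6/6
Maximum flow = 6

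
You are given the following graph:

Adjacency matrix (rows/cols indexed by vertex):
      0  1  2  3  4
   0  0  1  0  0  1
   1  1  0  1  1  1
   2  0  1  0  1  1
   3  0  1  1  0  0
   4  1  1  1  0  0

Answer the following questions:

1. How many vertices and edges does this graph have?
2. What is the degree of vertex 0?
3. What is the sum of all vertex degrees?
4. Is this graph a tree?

Count: 5 vertices, 7 edges.
Vertex 0 has neighbors [1, 4], degree = 2.
Handshaking lemma: 2 * 7 = 14.
A tree on 5 vertices has 4 edges. This graph has 7 edges (3 extra). Not a tree.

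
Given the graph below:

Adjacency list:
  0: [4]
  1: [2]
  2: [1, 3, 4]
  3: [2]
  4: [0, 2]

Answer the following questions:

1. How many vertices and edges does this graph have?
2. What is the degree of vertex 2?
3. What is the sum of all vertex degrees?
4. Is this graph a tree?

Count: 5 vertices, 4 edges.
Vertex 2 has neighbors [1, 3, 4], degree = 3.
Handshaking lemma: 2 * 4 = 8.
A graph is a tree iff it is connected and has exactly n-1 edges. This graph is connected (all 5 vertices in one component) and has 5-1 = 4 edges. It is a tree.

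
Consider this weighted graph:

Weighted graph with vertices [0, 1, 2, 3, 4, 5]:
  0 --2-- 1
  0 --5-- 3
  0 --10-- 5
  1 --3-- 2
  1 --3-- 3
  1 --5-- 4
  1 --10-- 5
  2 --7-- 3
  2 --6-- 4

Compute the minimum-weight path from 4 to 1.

Using Dijkstra's algorithm from vertex 4:
Shortest path: 4 -> 1
Total weight: 5 = 5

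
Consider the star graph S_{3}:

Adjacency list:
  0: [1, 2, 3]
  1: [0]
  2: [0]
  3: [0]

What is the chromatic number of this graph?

S_{3} has one hub adjacent to 3 leaves; leaves are pairwise non-adjacent.
Color the hub 0 and every leaf 1.
Chromatic number = 2.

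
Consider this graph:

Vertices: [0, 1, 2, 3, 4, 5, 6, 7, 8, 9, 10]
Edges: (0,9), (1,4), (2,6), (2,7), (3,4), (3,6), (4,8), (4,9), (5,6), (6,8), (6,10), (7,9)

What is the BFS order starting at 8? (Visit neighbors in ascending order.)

BFS from vertex 8 (neighbors processed in ascending order):
Visit order: 8, 4, 6, 1, 3, 9, 2, 5, 10, 0, 7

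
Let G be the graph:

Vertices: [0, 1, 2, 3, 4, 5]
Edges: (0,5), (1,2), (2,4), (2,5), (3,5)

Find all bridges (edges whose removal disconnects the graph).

A bridge is an edge whose removal increases the number of connected components.
Bridges found: (0,5), (1,2), (2,4), (2,5), (3,5)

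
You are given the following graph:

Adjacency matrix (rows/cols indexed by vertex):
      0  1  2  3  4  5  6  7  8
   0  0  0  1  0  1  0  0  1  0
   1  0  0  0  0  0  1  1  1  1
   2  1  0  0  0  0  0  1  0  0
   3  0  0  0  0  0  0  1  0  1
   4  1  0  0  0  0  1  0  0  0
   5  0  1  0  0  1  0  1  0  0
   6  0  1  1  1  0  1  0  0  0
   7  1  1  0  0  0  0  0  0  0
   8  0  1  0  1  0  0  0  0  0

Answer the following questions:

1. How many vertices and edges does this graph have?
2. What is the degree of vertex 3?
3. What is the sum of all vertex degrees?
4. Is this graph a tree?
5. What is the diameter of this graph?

Count: 9 vertices, 12 edges.
Vertex 3 has neighbors [6, 8], degree = 2.
Handshaking lemma: 2 * 12 = 24.
A tree on 9 vertices has 8 edges. This graph has 12 edges (4 extra). Not a tree.
Diameter (longest shortest path) = 3.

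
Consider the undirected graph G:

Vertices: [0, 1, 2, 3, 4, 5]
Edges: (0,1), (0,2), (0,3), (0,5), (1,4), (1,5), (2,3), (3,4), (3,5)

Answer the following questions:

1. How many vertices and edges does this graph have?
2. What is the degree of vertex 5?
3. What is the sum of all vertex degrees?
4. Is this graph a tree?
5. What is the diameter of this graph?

Count: 6 vertices, 9 edges.
Vertex 5 has neighbors [0, 1, 3], degree = 3.
Handshaking lemma: 2 * 9 = 18.
A tree on 6 vertices has 5 edges. This graph has 9 edges (4 extra). Not a tree.
Diameter (longest shortest path) = 2.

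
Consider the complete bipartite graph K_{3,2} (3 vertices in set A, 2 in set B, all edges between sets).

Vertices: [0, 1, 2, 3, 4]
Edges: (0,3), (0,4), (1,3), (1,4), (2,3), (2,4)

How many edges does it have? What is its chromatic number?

K_{3,2} has 3 * 2 = 6 edges.
Bipartite graphs have chromatic number 2 (color each partition differently).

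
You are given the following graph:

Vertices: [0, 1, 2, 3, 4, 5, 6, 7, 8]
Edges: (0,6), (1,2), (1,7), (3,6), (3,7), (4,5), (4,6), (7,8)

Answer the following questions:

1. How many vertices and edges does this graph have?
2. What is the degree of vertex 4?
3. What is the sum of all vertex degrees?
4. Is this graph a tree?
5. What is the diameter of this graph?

Count: 9 vertices, 8 edges.
Vertex 4 has neighbors [5, 6], degree = 2.
Handshaking lemma: 2 * 8 = 16.
A graph is a tree iff it is connected and has exactly n-1 edges. This graph is connected (all 9 vertices in one component) and has 9-1 = 8 edges. It is a tree.
Diameter (longest shortest path) = 6.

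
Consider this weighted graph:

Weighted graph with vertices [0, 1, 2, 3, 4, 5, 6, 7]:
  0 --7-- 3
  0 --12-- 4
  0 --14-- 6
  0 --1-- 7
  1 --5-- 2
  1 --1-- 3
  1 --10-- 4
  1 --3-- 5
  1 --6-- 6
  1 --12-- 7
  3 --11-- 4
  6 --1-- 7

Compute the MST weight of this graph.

Applying Kruskal's algorithm (sort edges by weight, add if no cycle):
  Add (0,7) w=1
  Add (1,3) w=1
  Add (6,7) w=1
  Add (1,5) w=3
  Add (1,2) w=5
  Add (1,6) w=6
  Skip (0,3) w=7 (creates cycle)
  Add (1,4) w=10
  Skip (3,4) w=11 (creates cycle)
  Skip (0,4) w=12 (creates cycle)
  Skip (1,7) w=12 (creates cycle)
  Skip (0,6) w=14 (creates cycle)
MST weight = 27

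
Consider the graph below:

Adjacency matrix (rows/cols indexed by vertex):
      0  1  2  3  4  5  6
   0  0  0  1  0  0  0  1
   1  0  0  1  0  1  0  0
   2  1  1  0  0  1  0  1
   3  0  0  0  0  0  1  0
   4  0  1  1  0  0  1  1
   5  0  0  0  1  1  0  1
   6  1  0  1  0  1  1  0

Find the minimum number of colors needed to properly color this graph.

The graph has a maximum clique of size 3 (lower bound on chromatic number).
A valid 3-coloring: {0: 1, 1: 2, 2: 0, 3: 1, 4: 1, 5: 0, 6: 2}.
Chromatic number = 3.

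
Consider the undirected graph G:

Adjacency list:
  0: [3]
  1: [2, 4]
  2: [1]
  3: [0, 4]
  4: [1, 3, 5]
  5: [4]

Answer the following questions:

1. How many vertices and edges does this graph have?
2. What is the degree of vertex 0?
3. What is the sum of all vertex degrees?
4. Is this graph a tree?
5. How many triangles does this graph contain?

Count: 6 vertices, 5 edges.
Vertex 0 has neighbors [3], degree = 1.
Handshaking lemma: 2 * 5 = 10.
A graph is a tree iff it is connected and has exactly n-1 edges. This graph is connected (all 6 vertices in one component) and has 6-1 = 5 edges. It is a tree.
Number of triangles = 0.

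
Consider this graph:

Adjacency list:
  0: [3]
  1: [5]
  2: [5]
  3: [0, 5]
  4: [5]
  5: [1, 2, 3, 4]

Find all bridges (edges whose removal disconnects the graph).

A bridge is an edge whose removal increases the number of connected components.
Bridges found: (0,3), (1,5), (2,5), (3,5), (4,5)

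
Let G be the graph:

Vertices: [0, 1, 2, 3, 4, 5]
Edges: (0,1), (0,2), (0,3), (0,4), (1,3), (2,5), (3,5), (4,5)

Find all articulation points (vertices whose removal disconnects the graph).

No articulation points. The graph is biconnected.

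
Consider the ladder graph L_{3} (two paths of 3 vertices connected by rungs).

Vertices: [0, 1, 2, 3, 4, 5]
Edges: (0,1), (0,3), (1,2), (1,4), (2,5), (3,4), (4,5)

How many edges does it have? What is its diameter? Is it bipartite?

Ladder graph L_{3}: 3 rungs + 2 * (3-1) path edges = 3 + 4 = 7 edges.
Diameter = 3.
Ladder graphs are bipartite (alternating coloring along each path).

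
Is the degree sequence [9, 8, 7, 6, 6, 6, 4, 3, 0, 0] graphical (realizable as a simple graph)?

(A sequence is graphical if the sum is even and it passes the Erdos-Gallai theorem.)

Sum of degrees = 49. Sum is odd, so the sequence is NOT graphical.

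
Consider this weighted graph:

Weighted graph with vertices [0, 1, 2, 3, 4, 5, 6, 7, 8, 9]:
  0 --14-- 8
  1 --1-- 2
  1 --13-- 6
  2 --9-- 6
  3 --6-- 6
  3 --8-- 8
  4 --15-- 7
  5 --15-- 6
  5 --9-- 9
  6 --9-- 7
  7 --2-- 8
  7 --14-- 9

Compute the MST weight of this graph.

Applying Kruskal's algorithm (sort edges by weight, add if no cycle):
  Add (1,2) w=1
  Add (7,8) w=2
  Add (3,6) w=6
  Add (3,8) w=8
  Add (2,6) w=9
  Add (5,9) w=9
  Skip (6,7) w=9 (creates cycle)
  Skip (1,6) w=13 (creates cycle)
  Add (0,8) w=14
  Add (7,9) w=14
  Add (4,7) w=15
  Skip (5,6) w=15 (creates cycle)
MST weight = 78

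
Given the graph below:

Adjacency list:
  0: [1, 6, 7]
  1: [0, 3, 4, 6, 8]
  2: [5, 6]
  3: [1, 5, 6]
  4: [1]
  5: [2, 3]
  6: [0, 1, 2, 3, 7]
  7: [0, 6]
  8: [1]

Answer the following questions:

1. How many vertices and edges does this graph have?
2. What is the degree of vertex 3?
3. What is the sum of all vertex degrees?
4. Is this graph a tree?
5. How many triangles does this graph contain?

Count: 9 vertices, 12 edges.
Vertex 3 has neighbors [1, 5, 6], degree = 3.
Handshaking lemma: 2 * 12 = 24.
A tree on 9 vertices has 8 edges. This graph has 12 edges (4 extra). Not a tree.
Number of triangles = 3.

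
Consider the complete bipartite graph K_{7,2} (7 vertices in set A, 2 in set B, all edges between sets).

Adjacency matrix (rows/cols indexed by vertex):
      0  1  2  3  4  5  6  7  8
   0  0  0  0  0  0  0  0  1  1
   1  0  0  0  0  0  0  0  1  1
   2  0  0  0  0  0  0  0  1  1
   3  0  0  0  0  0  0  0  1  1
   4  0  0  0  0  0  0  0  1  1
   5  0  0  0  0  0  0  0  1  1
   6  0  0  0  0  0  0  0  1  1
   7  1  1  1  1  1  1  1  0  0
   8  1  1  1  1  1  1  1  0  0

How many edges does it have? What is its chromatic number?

K_{7,2} has 7 * 2 = 14 edges.
Bipartite graphs have chromatic number 2 (color each partition differently).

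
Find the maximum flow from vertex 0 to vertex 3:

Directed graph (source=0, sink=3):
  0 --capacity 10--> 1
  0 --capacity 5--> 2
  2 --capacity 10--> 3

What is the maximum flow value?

Computing max flow:
  Flow on (0->2): 5/5
  Flow on (2->3): 5/10
Maximum flow = 5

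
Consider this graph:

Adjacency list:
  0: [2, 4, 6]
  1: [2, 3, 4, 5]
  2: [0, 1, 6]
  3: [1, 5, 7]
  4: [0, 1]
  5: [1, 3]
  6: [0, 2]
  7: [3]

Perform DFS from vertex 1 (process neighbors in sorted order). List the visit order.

DFS from vertex 1 (neighbors processed in ascending order):
Visit order: 1, 2, 0, 4, 6, 3, 5, 7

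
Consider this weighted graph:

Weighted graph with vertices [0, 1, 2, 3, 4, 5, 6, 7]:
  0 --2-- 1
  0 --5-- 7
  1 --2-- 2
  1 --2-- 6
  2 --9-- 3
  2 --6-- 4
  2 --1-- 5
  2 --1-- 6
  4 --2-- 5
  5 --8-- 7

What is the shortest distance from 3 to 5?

Using Dijkstra's algorithm from vertex 3:
Shortest path: 3 -> 2 -> 5
Total weight: 9 + 1 = 10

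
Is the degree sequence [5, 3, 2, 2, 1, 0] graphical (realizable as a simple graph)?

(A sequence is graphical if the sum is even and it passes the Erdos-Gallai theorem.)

Sum of degrees = 13. Sum is odd, so the sequence is NOT graphical.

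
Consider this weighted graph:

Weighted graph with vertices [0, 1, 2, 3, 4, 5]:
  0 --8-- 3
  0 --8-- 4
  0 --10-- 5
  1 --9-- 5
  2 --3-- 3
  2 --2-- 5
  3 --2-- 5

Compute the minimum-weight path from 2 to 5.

Using Dijkstra's algorithm from vertex 2:
Shortest path: 2 -> 5
Total weight: 2 = 2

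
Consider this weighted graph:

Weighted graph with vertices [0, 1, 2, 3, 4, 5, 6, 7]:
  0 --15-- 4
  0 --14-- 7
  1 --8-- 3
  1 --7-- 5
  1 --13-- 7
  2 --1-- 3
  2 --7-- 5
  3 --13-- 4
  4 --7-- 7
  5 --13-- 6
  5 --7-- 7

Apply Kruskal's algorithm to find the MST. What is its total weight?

Applying Kruskal's algorithm (sort edges by weight, add if no cycle):
  Add (2,3) w=1
  Add (1,5) w=7
  Add (2,5) w=7
  Add (4,7) w=7
  Add (5,7) w=7
  Skip (1,3) w=8 (creates cycle)
  Skip (1,7) w=13 (creates cycle)
  Skip (3,4) w=13 (creates cycle)
  Add (5,6) w=13
  Add (0,7) w=14
  Skip (0,4) w=15 (creates cycle)
MST weight = 56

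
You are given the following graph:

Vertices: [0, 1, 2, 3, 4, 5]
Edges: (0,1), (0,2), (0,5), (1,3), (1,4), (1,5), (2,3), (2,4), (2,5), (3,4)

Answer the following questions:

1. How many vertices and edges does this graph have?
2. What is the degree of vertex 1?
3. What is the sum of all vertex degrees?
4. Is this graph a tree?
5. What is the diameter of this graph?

Count: 6 vertices, 10 edges.
Vertex 1 has neighbors [0, 3, 4, 5], degree = 4.
Handshaking lemma: 2 * 10 = 20.
A tree on 6 vertices has 5 edges. This graph has 10 edges (5 extra). Not a tree.
Diameter (longest shortest path) = 2.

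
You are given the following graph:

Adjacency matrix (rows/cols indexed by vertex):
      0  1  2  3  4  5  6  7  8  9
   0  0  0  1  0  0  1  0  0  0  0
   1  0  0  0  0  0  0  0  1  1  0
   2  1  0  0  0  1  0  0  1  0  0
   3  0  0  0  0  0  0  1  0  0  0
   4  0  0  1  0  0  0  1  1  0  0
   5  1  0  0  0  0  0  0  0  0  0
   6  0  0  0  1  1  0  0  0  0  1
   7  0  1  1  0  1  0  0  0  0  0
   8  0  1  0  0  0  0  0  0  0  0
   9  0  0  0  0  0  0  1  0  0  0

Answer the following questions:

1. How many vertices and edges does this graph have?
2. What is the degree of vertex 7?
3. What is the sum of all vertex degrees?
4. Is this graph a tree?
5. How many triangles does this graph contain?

Count: 10 vertices, 10 edges.
Vertex 7 has neighbors [1, 2, 4], degree = 3.
Handshaking lemma: 2 * 10 = 20.
A tree on 10 vertices has 9 edges. This graph has 10 edges (1 extra). Not a tree.
Number of triangles = 1.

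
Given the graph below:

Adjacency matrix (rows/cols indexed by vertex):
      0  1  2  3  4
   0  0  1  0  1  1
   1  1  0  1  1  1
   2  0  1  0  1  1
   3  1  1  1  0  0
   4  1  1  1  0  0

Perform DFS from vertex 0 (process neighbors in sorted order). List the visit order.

DFS from vertex 0 (neighbors processed in ascending order):
Visit order: 0, 1, 2, 3, 4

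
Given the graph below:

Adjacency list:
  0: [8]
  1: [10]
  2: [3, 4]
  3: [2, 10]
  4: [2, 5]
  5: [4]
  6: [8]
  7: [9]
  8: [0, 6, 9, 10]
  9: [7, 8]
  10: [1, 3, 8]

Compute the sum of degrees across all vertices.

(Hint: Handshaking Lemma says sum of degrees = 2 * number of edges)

Count edges: 10 edges.
By Handshaking Lemma: sum of degrees = 2 * 10 = 20.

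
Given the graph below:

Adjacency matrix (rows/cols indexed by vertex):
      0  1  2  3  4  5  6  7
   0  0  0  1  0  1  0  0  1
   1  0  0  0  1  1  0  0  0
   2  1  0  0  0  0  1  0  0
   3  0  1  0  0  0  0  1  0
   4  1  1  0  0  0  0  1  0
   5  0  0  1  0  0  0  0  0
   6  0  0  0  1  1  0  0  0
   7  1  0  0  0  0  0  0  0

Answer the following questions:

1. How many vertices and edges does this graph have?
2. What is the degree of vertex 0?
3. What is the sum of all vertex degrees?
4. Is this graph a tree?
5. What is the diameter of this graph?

Count: 8 vertices, 8 edges.
Vertex 0 has neighbors [2, 4, 7], degree = 3.
Handshaking lemma: 2 * 8 = 16.
A tree on 8 vertices has 7 edges. This graph has 8 edges (1 extra). Not a tree.
Diameter (longest shortest path) = 5.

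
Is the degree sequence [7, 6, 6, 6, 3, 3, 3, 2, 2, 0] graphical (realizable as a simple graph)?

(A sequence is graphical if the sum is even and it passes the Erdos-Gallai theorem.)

Sum of degrees = 38. Sum is even and passes Erdos-Gallai. The sequence IS graphical.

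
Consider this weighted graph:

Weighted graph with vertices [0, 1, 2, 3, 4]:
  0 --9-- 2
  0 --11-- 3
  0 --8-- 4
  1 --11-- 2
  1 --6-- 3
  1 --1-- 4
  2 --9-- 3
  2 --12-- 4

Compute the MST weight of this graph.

Applying Kruskal's algorithm (sort edges by weight, add if no cycle):
  Add (1,4) w=1
  Add (1,3) w=6
  Add (0,4) w=8
  Add (0,2) w=9
  Skip (2,3) w=9 (creates cycle)
  Skip (0,3) w=11 (creates cycle)
  Skip (1,2) w=11 (creates cycle)
  Skip (2,4) w=12 (creates cycle)
MST weight = 24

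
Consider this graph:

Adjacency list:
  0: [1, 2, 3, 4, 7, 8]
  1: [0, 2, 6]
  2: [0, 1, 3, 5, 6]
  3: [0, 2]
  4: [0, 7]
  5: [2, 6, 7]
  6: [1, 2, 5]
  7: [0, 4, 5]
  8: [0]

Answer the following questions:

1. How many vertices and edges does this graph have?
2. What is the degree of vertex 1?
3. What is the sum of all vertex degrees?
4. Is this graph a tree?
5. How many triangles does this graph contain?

Count: 9 vertices, 14 edges.
Vertex 1 has neighbors [0, 2, 6], degree = 3.
Handshaking lemma: 2 * 14 = 28.
A tree on 9 vertices has 8 edges. This graph has 14 edges (6 extra). Not a tree.
Number of triangles = 5.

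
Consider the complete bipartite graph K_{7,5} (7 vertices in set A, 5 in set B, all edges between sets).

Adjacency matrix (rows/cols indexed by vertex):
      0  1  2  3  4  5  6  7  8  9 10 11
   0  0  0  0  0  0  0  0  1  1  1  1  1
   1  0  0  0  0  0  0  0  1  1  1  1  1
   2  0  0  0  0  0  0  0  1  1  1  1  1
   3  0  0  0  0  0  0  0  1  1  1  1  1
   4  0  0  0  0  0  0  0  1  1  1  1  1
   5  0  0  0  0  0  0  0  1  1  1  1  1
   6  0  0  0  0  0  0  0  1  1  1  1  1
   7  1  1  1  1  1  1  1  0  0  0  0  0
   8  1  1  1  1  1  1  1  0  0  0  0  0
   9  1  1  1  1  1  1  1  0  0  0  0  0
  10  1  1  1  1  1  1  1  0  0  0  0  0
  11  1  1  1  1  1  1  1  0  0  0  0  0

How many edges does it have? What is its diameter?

K_{7,5} has 7 * 5 = 35 edges.
Any vertex reaches any opposite-side vertex in 1 step; same-side vertices reach in 2 steps via any opposite-side vertex.
Diameter = 2.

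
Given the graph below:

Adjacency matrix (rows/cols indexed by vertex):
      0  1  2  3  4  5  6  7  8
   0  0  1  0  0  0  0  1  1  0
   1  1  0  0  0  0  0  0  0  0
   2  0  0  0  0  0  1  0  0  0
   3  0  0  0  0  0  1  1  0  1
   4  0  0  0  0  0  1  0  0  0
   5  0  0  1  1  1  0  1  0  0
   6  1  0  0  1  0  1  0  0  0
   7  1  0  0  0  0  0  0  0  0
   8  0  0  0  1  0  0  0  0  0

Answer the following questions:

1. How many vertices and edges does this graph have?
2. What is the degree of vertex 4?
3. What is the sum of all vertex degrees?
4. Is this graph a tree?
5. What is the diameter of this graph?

Count: 9 vertices, 9 edges.
Vertex 4 has neighbors [5], degree = 1.
Handshaking lemma: 2 * 9 = 18.
A tree on 9 vertices has 8 edges. This graph has 9 edges (1 extra). Not a tree.
Diameter (longest shortest path) = 4.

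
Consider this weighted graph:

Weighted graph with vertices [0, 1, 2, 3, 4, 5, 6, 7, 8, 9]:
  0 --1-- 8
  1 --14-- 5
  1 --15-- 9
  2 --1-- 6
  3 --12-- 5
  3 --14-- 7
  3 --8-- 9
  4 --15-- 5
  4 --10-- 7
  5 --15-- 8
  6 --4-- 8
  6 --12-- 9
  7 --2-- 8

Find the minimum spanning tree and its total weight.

Applying Kruskal's algorithm (sort edges by weight, add if no cycle):
  Add (0,8) w=1
  Add (2,6) w=1
  Add (7,8) w=2
  Add (6,8) w=4
  Add (3,9) w=8
  Add (4,7) w=10
  Add (3,5) w=12
  Add (6,9) w=12
  Add (1,5) w=14
  Skip (3,7) w=14 (creates cycle)
  Skip (1,9) w=15 (creates cycle)
  Skip (4,5) w=15 (creates cycle)
  Skip (5,8) w=15 (creates cycle)
MST weight = 64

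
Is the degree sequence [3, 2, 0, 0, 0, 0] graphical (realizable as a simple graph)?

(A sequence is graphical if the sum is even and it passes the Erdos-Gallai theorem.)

Sum of degrees = 5. Sum is odd, so the sequence is NOT graphical.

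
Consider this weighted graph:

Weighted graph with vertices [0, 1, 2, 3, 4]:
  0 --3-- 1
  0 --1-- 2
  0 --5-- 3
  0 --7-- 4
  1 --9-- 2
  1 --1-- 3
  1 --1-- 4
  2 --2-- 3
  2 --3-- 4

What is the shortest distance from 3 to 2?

Using Dijkstra's algorithm from vertex 3:
Shortest path: 3 -> 2
Total weight: 2 = 2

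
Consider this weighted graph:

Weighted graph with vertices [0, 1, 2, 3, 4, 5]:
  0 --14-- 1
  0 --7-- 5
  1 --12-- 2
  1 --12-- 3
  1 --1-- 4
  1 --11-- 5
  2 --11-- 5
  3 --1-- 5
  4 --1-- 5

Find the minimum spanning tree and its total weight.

Applying Kruskal's algorithm (sort edges by weight, add if no cycle):
  Add (1,4) w=1
  Add (3,5) w=1
  Add (4,5) w=1
  Add (0,5) w=7
  Skip (1,5) w=11 (creates cycle)
  Add (2,5) w=11
  Skip (1,2) w=12 (creates cycle)
  Skip (1,3) w=12 (creates cycle)
  Skip (0,1) w=14 (creates cycle)
MST weight = 21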